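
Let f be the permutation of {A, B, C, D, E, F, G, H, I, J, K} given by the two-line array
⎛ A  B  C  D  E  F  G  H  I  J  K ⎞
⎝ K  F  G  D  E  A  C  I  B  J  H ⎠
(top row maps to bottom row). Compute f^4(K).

F

Tracing K → H → … returns to K after 6 steps, so K lies in a 6-cycle (A, K, H, I, B, F).
Stepping 4 places around the cycle: K → H → I → B → F.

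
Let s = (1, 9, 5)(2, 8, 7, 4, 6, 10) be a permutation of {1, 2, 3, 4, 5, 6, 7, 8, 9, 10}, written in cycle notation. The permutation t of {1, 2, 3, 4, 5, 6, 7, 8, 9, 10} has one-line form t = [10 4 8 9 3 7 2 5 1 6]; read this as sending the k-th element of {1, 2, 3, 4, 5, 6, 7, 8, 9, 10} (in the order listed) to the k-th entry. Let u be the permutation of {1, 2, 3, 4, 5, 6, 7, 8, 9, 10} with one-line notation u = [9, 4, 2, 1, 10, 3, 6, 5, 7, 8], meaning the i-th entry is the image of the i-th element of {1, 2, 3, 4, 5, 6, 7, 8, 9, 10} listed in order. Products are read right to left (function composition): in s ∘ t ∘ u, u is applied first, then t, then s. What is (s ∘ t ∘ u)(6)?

7

Apply the permutations in order: u(6) = 3, then t(3) = 8, then s(8) = 7. So (s ∘ t ∘ u)(6) = 7.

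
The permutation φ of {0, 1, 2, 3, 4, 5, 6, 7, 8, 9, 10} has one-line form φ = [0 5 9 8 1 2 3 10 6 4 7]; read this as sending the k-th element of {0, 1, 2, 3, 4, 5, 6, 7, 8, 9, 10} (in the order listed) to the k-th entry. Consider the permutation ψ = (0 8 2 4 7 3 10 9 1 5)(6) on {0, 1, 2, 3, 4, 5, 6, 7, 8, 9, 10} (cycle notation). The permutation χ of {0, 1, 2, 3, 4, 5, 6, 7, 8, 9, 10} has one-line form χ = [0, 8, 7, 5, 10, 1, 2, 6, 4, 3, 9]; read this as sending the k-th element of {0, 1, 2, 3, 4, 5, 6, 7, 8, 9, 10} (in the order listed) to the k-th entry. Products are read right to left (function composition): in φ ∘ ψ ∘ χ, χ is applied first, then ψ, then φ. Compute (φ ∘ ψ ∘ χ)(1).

(φ ∘ ψ ∘ χ)(1) = φ(ψ(χ(1))). χ(1) = 8, then ψ(8) = 2, then φ(2) = 9, so the result is 9.

9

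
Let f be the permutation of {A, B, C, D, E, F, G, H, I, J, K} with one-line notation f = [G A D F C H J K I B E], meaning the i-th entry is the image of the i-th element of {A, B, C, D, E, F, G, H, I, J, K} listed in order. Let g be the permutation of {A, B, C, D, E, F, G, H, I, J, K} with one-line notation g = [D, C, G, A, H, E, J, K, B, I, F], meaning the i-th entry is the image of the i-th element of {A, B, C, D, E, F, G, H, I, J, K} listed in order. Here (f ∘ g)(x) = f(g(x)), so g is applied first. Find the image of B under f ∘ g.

g(B) = C, then f(C) = D; composing gives (f ∘ g)(B) = D.

D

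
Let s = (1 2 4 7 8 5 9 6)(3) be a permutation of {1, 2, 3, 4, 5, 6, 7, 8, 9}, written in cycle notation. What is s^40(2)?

2 lies in the 8-cycle (1 2 4 7 8 5 9 6).
On an 8-cycle, s^8 is the identity, so s^40 = s^0 there (40 ≡ 0 mod 8).
So s^40(2) = 2.

2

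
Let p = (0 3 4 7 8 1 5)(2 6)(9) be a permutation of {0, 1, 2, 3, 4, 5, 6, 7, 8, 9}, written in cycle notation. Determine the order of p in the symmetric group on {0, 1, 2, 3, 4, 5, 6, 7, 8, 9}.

14

The cycle type of p is (7, 2, 1).
Since disjoint cycles commute, ord(p) = lcm(7, 2) = 14.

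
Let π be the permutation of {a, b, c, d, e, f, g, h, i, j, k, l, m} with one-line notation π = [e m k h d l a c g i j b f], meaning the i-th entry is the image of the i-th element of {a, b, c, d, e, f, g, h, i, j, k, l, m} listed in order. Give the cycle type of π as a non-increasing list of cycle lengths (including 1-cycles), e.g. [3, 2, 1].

[9, 4]

The disjoint cycles are (a e d h c k j i g)(b m f l), with lengths 9, 4 in non-increasing order.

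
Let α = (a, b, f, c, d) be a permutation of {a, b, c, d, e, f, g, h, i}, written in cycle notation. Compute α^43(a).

c

a lies in the 5-cycle (a, b, f, c, d).
On a 5-cycle, α^5 is the identity, so α^43 = α^3 there (43 ≡ 3 mod 5).
Advancing 3 steps from a: a → b → f → c.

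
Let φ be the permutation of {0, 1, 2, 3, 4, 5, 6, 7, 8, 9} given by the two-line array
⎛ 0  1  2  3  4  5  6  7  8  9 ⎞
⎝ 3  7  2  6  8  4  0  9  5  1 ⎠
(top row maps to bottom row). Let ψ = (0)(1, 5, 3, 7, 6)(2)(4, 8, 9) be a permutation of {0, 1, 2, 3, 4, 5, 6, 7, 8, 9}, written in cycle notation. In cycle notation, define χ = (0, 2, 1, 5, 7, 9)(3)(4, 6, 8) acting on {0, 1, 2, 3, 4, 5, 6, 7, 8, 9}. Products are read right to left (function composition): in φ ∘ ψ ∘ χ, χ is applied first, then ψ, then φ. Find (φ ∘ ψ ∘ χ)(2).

Chase 2: χ(2) = 1; ψ(1) = 5; φ(5) = 4. Hence (φ ∘ ψ ∘ χ)(2) = 4.

4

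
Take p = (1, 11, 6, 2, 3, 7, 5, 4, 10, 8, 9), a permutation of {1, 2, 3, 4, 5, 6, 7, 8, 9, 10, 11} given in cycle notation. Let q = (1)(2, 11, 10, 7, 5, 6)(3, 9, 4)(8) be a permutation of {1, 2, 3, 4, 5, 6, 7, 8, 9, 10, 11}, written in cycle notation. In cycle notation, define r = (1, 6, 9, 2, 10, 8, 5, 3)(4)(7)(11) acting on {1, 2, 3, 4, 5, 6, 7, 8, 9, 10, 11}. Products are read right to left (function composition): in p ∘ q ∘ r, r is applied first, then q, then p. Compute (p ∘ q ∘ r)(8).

Apply the permutations in order: r(8) = 5, then q(5) = 6, then p(6) = 2. So (p ∘ q ∘ r)(8) = 2.

2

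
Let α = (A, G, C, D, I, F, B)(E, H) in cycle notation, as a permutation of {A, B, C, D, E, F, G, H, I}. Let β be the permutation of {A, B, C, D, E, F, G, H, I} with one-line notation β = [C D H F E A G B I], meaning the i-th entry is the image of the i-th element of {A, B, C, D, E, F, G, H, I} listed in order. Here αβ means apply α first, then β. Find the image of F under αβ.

(αβ)(F) = β(α(F)). α(F) = B, then β(B) = D. So (αβ)(F) = D.

D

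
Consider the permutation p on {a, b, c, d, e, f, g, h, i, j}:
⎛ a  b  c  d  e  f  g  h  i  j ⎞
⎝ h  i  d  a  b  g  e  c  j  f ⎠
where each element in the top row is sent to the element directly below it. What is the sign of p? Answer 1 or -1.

1

In disjoint-cycle form the cycle lengths are 6, 4.
A cycle is odd iff its length is even; p has 2 even-length cycles, so sgn(p) = (−1)^2 and p is even.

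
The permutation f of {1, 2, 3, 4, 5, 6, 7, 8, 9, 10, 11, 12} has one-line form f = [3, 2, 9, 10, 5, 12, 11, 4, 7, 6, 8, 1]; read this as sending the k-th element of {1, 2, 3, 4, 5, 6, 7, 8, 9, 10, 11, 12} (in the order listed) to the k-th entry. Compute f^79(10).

Tracing 10 → 6 → … returns to 10 after 10 steps, so 10 lies in a 10-cycle (1 3 9 7 11 8 4 10 6 12).
Since the cycle has length 10, f^79 acts on it the same as f^9 (79 mod 10 = 9).
Advancing 9 steps from 10: 10 → 6 → 12 → 1 → 3 → 9 → 7 → 11 → 8 → 4.

4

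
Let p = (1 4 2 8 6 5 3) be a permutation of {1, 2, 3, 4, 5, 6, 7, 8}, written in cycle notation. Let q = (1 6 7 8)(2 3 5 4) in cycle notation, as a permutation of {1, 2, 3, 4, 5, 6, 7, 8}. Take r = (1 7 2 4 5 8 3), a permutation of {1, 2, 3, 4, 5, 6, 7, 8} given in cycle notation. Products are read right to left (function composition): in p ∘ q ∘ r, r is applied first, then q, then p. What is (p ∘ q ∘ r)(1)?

(p ∘ q ∘ r)(1) = p(q(r(1))). r(1) = 7, then q(7) = 8, then p(8) = 6, so the result is 6.

6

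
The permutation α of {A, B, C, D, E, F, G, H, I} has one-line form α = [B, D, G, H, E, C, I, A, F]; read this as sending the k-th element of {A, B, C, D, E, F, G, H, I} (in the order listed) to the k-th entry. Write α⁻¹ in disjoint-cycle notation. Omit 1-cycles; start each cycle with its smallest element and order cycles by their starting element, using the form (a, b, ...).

First write α in disjoint cycles: (A, B, D, H)(C, G, I, F).
Reversing each cycle (and rotating so the smallest element leads) gives α⁻¹ = (A, H, D, B)(C, F, I, G).

(A, H, D, B)(C, F, I, G)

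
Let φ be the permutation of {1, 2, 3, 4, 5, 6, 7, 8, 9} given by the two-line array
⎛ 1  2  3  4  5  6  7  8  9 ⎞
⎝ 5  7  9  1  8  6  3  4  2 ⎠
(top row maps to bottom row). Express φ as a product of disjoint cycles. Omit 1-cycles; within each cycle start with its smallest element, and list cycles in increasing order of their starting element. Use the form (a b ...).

(1 5 8 4)(2 7 3 9)

Start at 1 and follow images: 1 → 5 → 8 → 4 → 1, giving the cycle (1 5 8 4).
Continuing from each remaining unvisited element yields (1 5 8 4)(2 7 3 9).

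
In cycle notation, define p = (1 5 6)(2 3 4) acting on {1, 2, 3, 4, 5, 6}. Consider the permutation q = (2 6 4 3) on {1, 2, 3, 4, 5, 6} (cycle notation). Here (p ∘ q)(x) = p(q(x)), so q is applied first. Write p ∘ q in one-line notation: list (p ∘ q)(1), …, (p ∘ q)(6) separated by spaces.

5 1 3 4 6 2

(p ∘ q)(x) = p(q(x)). Computing each image: p(q(1)) = p(1) = 5, p(q(2)) = p(6) = 1, p(q(3)) = p(2) = 3, p(q(4)) = p(3) = 4, p(q(5)) = p(5) = 6, p(q(6)) = p(4) = 2.
Hence p ∘ q = [5 1 3 4 6 2].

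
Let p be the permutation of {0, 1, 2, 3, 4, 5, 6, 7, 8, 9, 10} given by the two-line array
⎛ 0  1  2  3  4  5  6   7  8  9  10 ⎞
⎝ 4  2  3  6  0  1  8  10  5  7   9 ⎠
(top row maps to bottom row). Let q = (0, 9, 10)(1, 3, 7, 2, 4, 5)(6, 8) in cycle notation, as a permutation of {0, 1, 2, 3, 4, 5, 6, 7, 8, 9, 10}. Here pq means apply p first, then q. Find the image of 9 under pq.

2

First apply p: p(9) = 7, then q(7) = 2. Thus (pq)(9) = 2.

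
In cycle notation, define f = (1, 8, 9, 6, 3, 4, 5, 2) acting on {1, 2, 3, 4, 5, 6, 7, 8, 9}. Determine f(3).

4

In the cycle (1, 8, 9, 6, 3, 4, 5, 2), 3 is followed by 4, so f(3) = 4.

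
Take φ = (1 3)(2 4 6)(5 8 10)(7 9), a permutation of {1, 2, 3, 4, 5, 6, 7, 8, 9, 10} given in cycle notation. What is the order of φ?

6

The cycle type of φ is (3, 3, 2, 2).
The order of φ is the least common multiple of its cycle lengths: lcm(3, 3, 2, 2) = 6.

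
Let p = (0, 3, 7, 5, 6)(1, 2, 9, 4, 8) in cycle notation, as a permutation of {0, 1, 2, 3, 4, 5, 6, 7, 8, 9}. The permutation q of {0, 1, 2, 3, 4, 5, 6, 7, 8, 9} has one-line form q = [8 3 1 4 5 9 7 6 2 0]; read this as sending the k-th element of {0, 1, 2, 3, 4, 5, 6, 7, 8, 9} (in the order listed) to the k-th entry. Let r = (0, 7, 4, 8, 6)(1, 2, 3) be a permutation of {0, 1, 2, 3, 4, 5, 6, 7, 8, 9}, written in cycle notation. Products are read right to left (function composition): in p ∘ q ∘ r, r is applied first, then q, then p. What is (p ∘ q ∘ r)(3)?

7

Apply the permutations in order: r(3) = 1, then q(1) = 3, then p(3) = 7. So (p ∘ q ∘ r)(3) = 7.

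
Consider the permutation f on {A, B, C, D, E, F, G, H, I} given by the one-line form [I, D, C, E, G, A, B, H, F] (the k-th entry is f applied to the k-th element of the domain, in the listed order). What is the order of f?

12

Decomposing into disjoint cycles gives cycle lengths 4, 3, 1, 1.
Since disjoint cycles commute, ord(f) = lcm(4, 3) = 12.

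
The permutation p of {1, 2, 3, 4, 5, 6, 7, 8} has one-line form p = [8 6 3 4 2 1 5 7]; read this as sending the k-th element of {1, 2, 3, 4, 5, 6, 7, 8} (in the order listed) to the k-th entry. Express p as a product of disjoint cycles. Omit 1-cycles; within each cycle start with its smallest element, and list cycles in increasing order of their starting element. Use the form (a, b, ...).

From 1: 1 → 8 → 7 → 5 → 2 → 6 → 1, closing the cycle (1, 8, 7, 5, 2, 6).
Repeating from the next unused element and collecting all non-trivial cycles gives (1, 8, 7, 5, 2, 6).

(1, 8, 7, 5, 2, 6)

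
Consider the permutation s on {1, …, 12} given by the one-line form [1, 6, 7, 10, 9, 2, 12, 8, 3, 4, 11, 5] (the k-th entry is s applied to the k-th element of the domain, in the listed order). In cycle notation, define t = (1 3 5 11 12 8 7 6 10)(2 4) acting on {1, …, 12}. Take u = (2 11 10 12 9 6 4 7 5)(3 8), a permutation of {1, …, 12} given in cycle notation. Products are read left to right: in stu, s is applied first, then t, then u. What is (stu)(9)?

2

(stu)(9) = u(t(s(9))). s(9) = 3, then t(3) = 5, then u(5) = 2, so the result is 2.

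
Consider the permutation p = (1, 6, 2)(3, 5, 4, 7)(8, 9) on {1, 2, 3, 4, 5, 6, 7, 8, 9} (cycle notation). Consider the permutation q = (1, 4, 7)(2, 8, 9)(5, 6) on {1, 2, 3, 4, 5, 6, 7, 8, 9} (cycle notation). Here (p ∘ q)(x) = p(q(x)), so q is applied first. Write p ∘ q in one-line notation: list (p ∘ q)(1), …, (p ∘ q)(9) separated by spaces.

(p ∘ q)(x) = p(q(x)). Computing each image: p(q(1)) = p(4) = 7, p(q(2)) = p(8) = 9, p(q(3)) = p(3) = 5, p(q(4)) = p(7) = 3, p(q(5)) = p(6) = 2, p(q(6)) = p(5) = 4, p(q(7)) = p(1) = 6, p(q(8)) = p(9) = 8, p(q(9)) = p(2) = 1.
Hence p ∘ q = [7 9 5 3 2 4 6 8 1].

7 9 5 3 2 4 6 8 1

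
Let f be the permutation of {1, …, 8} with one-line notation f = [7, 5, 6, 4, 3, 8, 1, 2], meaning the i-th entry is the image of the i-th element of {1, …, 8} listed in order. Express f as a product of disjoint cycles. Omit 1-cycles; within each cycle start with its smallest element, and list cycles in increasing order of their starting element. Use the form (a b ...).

(1 7)(2 5 3 6 8)

Start at 1 and follow images: 1 → 7 → 1, giving the cycle (1 7).
Continuing from each remaining unvisited element yields (1 7)(2 5 3 6 8).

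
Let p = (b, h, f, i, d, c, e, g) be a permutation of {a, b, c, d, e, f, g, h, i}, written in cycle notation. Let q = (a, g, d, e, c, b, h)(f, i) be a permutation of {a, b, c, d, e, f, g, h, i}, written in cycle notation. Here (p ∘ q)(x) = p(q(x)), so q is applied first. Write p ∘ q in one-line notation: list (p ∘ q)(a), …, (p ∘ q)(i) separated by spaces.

(p ∘ q)(x) = p(q(x)). Computing each image: p(q(a)) = p(g) = b, p(q(b)) = p(h) = f, p(q(c)) = p(b) = h, p(q(d)) = p(e) = g, p(q(e)) = p(c) = e, p(q(f)) = p(i) = d, p(q(g)) = p(d) = c, p(q(h)) = p(a) = a, p(q(i)) = p(f) = i.
Hence p ∘ q = [b f h g e d c a i].

b f h g e d c a i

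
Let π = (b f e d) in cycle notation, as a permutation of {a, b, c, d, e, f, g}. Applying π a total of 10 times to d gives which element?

d lies in the 4-cycle (b f e d).
Since the cycle has length 4, π^10 acts on it the same as π^2 (10 mod 4 = 2).
Advancing 2 steps from d: d → b → f.

f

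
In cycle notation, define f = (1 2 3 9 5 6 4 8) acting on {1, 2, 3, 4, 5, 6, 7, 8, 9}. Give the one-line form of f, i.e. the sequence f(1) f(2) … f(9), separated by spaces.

Reading each image from the cycles: 1→2, 2→3, 3→9, 4→8, 5→6, 6→4, 7→7, 8→1, 9→5.
Listing these in domain order gives 2 3 9 8 6 4 7 1 5.

2 3 9 8 6 4 7 1 5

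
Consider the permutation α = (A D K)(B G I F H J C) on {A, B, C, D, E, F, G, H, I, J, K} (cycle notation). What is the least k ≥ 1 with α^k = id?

21

The disjoint cycles have lengths 7, 3, 1.
The order is lcm(7, 3) = 21.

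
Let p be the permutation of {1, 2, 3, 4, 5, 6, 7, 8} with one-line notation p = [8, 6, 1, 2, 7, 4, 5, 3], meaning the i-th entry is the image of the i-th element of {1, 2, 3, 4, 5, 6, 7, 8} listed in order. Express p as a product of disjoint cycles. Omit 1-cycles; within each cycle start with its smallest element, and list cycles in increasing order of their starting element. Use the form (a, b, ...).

(1, 8, 3)(2, 6, 4)(5, 7)

Iterating p from 1 gives 1 → 8 → 3 → 1; that is the 3-cycle (1, 8, 3).
Continuing from each remaining unvisited element yields (1, 8, 3)(2, 6, 4)(5, 7).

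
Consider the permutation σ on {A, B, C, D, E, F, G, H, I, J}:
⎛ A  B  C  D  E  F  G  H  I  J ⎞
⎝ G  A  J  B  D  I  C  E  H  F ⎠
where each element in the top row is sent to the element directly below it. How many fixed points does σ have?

No element satisfies σ(x) = x, so there are 0 fixed points.

0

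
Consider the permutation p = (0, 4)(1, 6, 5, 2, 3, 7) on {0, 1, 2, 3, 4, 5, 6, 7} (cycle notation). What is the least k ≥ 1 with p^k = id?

6

The cycle type of p is (6, 2).
The order is lcm(6, 2) = 6.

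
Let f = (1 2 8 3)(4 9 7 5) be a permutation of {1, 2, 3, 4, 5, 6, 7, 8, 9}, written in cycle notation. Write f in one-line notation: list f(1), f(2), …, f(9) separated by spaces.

Each element maps to the next entry in its cycle (wrapping to the front): 1→2, 2→8, 3→1, 4→9, 5→4, 6→6, 7→5, 8→3, 9→7.
Listing these in domain order gives 2 8 1 9 4 6 5 3 7.

2 8 1 9 4 6 5 3 7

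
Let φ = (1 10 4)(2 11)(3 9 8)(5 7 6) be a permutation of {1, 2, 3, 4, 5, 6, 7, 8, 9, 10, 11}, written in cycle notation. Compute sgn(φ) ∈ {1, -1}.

-1

The cycle lengths are 3, 3, 3, 2.
A cycle of length ℓ contributes ℓ−1 transpositions, so φ is a product of 2 + 2 + 2 + 1 = 7 transpositions — odd.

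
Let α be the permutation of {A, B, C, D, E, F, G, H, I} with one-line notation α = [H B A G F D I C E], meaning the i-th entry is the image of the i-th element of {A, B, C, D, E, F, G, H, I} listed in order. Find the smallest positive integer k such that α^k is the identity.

Decomposing into disjoint cycles gives cycle lengths 5, 3, 1.
The order of α is the least common multiple of its cycle lengths: lcm(5, 3) = 15.

15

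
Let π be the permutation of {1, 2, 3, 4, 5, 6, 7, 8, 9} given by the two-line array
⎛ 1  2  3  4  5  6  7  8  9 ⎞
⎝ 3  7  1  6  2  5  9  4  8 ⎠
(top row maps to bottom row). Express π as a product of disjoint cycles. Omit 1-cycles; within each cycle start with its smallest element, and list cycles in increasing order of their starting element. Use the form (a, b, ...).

(1, 3)(2, 7, 9, 8, 4, 6, 5)

Iterating π from 1 gives 1 → 3 → 1; that is the 2-cycle (1, 3).
Continuing from each remaining unvisited element yields (1, 3)(2, 7, 9, 8, 4, 6, 5).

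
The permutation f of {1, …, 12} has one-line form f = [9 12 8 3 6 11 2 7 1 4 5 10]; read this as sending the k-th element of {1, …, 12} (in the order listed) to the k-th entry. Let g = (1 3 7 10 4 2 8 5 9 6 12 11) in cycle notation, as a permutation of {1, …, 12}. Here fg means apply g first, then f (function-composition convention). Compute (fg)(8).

g(8) = 5, then f(5) = 6; composing gives (fg)(8) = 6.

6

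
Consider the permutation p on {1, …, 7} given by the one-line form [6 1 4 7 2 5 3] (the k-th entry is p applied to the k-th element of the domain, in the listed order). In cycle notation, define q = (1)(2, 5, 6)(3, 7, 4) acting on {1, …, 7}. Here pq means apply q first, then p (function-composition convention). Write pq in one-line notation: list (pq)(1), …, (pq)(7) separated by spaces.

(pq)(x) = p(q(x)). Computing each image: p(q(1)) = p(1) = 6, p(q(2)) = p(5) = 2, p(q(3)) = p(7) = 3, p(q(4)) = p(3) = 4, p(q(5)) = p(6) = 5, p(q(6)) = p(2) = 1, p(q(7)) = p(4) = 7.
Hence pq = [6 2 3 4 5 1 7].

6 2 3 4 5 1 7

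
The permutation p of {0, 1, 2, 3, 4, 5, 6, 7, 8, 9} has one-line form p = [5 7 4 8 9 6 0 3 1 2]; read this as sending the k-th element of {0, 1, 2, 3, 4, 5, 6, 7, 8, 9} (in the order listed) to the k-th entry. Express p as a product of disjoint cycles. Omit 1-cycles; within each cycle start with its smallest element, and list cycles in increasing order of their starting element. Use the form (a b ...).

(0 5 6)(1 7 3 8)(2 4 9)

Start at 0 and follow images: 0 → 5 → 6 → 0, giving the cycle (0 5 6).
Repeating from the next unused element and collecting all non-trivial cycles gives (0 5 6)(1 7 3 8)(2 4 9).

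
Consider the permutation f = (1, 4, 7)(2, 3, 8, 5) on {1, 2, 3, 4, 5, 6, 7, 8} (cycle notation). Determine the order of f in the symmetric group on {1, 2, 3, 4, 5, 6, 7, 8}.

12

The cycle type of f is (4, 3, 1).
Since disjoint cycles commute, ord(f) = lcm(4, 3) = 12.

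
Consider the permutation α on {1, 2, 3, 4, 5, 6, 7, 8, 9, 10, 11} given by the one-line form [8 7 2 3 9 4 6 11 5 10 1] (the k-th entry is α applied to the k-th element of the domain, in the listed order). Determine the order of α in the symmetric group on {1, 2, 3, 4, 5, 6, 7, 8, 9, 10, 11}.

Writing α as disjoint cycles, the cycle lengths are 5, 3, 2, 1.
The order is lcm(5, 3, 2) = 30.

30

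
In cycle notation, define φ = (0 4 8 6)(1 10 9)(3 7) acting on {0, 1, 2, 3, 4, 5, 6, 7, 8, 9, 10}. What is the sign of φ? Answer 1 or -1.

1

The cycle lengths are 4, 3, 2, 1, 1.
A cycle is odd iff its length is even; φ has 2 even-length cycles, so sgn(φ) = (−1)^2 and φ is even.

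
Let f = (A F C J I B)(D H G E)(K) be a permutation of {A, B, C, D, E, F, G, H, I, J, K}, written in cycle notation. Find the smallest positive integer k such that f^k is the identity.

The disjoint cycles have lengths 6, 4, 1.
The order is lcm(6, 4) = 12.

12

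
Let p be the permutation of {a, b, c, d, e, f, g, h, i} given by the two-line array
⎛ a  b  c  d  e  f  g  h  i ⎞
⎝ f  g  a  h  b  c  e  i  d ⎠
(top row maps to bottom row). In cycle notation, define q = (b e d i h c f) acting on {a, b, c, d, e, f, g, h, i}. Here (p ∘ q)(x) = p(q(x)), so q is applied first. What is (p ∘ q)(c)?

c

First apply q: q(c) = f, then p(f) = c. Thus (p ∘ q)(c) = c.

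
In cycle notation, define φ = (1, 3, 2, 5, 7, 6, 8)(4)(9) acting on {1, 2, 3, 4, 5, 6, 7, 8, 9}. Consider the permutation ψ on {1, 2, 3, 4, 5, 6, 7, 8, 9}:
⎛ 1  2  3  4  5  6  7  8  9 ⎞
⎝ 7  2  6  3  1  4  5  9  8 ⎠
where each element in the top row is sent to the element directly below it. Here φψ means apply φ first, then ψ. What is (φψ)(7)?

First apply φ: φ(7) = 6, then ψ(6) = 4. Thus (φψ)(7) = 4.

4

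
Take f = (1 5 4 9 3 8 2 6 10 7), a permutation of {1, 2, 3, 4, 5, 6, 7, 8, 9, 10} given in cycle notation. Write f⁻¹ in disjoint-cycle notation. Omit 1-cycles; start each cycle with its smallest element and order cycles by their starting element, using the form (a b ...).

Inverting a permutation written in cycle notation just reverses the order within every cycle.
Reversing each cycle of f and rotating so the smallest element leads gives (1 7 10 6 2 8 3 9 4 5).

(1 7 10 6 2 8 3 9 4 5)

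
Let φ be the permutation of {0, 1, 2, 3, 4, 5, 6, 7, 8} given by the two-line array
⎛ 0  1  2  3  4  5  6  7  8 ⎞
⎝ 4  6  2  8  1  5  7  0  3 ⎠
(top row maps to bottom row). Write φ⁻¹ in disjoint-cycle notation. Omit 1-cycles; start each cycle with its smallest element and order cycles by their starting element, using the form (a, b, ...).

(0, 7, 6, 1, 4)(3, 8)

The cycle decomposition of φ is (0, 4, 1, 6, 7)(3, 8).
The inverse reverses every cycle; in canonical form, φ⁻¹ = (0, 7, 6, 1, 4)(3, 8).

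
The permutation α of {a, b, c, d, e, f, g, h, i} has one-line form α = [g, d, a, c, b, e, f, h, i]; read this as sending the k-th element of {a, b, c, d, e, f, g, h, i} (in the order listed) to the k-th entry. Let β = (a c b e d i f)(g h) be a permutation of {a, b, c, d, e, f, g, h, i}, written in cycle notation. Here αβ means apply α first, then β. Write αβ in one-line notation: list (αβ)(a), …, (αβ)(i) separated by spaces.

h i c b e d a g f

For each element, apply α then β: a → g → h; b → d → i; c → a → c; d → c → b; e → b → e; f → e → d; g → f → a; h → h → g; i → i → f.
So αβ in one-line form is h i c b e d a g f.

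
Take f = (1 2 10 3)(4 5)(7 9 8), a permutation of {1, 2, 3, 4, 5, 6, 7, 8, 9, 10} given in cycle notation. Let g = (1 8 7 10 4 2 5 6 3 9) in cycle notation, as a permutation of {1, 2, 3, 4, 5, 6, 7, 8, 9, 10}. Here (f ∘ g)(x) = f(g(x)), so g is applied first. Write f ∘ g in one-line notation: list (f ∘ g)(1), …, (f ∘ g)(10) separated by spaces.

7 4 8 10 6 1 3 9 2 5

For each element, apply g then f: 1 → 8 → 7; 2 → 5 → 4; 3 → 9 → 8; 4 → 2 → 10; 5 → 6 → 6; 6 → 3 → 1; 7 → 10 → 3; 8 → 7 → 9; 9 → 1 → 2; 10 → 4 → 5.
Collecting the images, f ∘ g = [7 4 8 10 6 1 3 9 2 5].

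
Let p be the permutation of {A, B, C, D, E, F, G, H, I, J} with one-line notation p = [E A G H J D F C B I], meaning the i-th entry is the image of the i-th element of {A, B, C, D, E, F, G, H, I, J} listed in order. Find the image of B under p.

B is element number 2 of the domain, and entry number 2 of the one-line form is A, so p(B) = A.

A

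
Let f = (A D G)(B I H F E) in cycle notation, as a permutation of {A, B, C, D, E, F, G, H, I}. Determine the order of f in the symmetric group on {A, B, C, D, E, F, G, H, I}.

The disjoint cycles have lengths 5, 3, 1.
Since disjoint cycles commute, ord(f) = lcm(5, 3) = 15.

15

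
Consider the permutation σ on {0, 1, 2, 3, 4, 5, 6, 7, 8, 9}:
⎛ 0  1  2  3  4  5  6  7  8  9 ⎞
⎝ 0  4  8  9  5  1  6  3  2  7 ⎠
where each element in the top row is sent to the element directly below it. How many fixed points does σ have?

The fixed points (elements with σ(x) = x) are {0, 6}, so there are 2.

2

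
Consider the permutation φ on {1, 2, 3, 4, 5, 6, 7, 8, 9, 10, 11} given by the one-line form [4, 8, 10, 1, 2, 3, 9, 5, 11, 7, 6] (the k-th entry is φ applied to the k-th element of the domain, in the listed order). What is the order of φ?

The disjoint-cycle form of φ has cycle lengths 6, 3, 2.
The order is lcm(6, 3, 2) = 6.

6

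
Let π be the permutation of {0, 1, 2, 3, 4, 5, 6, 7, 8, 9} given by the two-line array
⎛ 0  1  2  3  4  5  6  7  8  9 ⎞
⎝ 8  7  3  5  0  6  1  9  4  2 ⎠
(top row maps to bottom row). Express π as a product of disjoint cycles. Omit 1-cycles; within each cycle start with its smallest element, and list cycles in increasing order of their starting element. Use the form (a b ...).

(0 8 4)(1 7 9 2 3 5 6)

Iterating π from 0 gives 0 → 8 → 4 → 0; that is the 3-cycle (0 8 4).
Continuing from each remaining unvisited element yields (0 8 4)(1 7 9 2 3 5 6).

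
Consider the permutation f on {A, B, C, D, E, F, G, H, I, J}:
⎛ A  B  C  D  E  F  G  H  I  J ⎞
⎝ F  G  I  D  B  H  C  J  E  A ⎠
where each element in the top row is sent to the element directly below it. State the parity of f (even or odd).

odd

In disjoint-cycle form the cycle lengths are 5, 4, 1.
A cycle of length ℓ contributes ℓ−1 transpositions, so f is a product of 4 + 3 = 7 transpositions — odd.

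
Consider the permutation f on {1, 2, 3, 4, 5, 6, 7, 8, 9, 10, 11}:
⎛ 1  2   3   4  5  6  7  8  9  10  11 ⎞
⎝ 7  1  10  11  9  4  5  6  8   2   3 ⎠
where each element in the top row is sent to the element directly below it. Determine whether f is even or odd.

In disjoint-cycle form the cycle lengths are 11.
A cycle is odd iff its length is even; f has 0 even-length cycles, so sgn(f) = (−1)^0 and f is even.

even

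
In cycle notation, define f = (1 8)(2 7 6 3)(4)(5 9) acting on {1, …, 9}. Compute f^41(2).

2 lies in the 4-cycle (2 7 6 3).
On a 4-cycle, f^4 is the identity, so f^41 = f^1 there (41 ≡ 1 mod 4).
Advancing 1 step from 2: 2 → 7.

7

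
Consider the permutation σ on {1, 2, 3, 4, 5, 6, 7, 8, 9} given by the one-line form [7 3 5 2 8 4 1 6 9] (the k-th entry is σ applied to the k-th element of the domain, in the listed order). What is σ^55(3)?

Tracing 3 → 5 → … returns to 3 after 6 steps, so 3 lies in a 6-cycle (2, 3, 5, 8, 6, 4).
Powers repeat with period 6 on this cycle, and 55 mod 6 = 1, so σ^55(3) = σ^1(3).
Advancing 1 step from 3: 3 → 5.

5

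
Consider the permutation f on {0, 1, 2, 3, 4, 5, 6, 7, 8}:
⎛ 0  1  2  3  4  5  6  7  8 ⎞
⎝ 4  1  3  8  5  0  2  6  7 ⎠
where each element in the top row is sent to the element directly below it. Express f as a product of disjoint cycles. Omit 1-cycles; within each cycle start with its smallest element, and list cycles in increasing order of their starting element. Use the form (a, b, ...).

(0, 4, 5)(2, 3, 8, 7, 6)

Iterating f from 0 gives 0 → 4 → 5 → 0; that is the 3-cycle (0, 4, 5).
Continuing from each remaining unvisited element yields (0, 4, 5)(2, 3, 8, 7, 6).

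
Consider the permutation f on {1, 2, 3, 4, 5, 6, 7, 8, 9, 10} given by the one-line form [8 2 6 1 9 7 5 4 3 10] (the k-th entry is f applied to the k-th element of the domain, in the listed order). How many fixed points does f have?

The fixed points (elements with f(x) = x) are {2, 10}, so there are 2.

2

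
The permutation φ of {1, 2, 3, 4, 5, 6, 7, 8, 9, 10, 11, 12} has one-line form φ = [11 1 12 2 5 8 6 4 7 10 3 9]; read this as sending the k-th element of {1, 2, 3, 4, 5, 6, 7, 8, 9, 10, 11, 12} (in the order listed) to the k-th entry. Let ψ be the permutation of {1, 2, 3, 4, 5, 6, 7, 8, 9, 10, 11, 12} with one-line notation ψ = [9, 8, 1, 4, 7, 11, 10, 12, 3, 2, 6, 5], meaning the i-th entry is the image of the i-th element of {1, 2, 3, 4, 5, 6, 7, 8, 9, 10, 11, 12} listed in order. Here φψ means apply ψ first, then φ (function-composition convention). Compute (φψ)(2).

ψ(2) = 8, then φ(8) = 4; composing gives (φψ)(2) = 4.

4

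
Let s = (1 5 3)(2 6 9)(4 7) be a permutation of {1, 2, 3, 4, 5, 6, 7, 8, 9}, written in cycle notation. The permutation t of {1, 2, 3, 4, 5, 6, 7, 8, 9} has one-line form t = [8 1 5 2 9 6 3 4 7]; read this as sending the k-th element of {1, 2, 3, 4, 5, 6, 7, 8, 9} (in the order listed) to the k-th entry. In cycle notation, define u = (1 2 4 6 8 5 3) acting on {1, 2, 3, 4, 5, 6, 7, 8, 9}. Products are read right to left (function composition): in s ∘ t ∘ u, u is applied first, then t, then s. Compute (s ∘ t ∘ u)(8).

Apply the permutations in order: u(8) = 5, then t(5) = 9, then s(9) = 2. So (s ∘ t ∘ u)(8) = 2.

2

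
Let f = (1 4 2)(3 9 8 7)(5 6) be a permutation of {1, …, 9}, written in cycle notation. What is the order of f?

12

The cycle type of f is (4, 3, 2).
The order of f is the least common multiple of its cycle lengths: lcm(4, 3, 2) = 12.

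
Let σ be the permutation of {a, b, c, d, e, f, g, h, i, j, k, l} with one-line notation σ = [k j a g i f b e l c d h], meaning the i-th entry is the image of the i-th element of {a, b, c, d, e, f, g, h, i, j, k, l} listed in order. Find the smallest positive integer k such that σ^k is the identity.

Writing σ as disjoint cycles, the cycle lengths are 7, 4, 1.
The order is lcm(7, 4) = 28.

28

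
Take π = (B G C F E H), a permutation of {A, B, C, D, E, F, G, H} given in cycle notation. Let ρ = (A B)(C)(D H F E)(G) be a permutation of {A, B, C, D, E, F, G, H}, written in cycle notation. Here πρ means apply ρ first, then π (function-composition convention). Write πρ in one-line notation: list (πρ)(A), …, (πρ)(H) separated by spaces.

G A F B D H C E

(πρ)(x) = π(ρ(x)). Computing each image: π(ρ(A)) = π(B) = G, π(ρ(B)) = π(A) = A, π(ρ(C)) = π(C) = F, π(ρ(D)) = π(H) = B, π(ρ(E)) = π(D) = D, π(ρ(F)) = π(E) = H, π(ρ(G)) = π(G) = C, π(ρ(H)) = π(F) = E.
Hence πρ = [G A F B D H C E].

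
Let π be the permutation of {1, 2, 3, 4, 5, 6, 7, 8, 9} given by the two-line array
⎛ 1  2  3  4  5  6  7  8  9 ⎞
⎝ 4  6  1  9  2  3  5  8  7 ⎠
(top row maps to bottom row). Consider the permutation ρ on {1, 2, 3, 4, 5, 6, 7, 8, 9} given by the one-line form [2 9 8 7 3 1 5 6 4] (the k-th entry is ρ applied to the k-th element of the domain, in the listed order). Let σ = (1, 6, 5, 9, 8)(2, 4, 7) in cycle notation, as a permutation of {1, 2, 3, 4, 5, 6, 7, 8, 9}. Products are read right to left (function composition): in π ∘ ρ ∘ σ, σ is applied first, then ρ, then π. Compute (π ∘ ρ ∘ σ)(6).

Apply the permutations in order: σ(6) = 5, then ρ(5) = 3, then π(3) = 1. So (π ∘ ρ ∘ σ)(6) = 1.

1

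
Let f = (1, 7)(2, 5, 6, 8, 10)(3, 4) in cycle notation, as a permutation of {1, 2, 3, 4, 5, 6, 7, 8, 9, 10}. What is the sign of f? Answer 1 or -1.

The cycle lengths are 5, 2, 2, 1.
A cycle is odd iff its length is even; f has 2 even-length cycles, so sgn(f) = (−1)^2 and f is even.

1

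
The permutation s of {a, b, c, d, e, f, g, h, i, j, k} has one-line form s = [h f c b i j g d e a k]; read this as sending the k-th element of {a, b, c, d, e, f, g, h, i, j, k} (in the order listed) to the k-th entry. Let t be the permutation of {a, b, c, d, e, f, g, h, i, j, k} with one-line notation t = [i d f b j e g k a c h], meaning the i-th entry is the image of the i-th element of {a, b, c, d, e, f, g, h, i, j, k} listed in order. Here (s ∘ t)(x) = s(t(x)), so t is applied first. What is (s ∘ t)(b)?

t(b) = d, then s(d) = b; composing gives (s ∘ t)(b) = b.

b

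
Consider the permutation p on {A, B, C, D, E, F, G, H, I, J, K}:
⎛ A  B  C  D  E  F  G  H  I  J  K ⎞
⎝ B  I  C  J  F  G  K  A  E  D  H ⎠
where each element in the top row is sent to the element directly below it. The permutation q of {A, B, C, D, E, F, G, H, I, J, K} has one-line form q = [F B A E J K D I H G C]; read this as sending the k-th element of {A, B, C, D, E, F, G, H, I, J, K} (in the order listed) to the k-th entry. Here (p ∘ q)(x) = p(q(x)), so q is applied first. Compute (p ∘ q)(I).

(p ∘ q)(I) = p(q(I)). q(I) = H, then p(H) = A. So (p ∘ q)(I) = A.

A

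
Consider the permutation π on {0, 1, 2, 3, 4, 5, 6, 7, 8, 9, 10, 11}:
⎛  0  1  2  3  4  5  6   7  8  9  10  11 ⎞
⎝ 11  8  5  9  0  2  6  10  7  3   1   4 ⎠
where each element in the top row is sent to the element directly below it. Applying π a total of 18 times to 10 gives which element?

Tracing 10 → 1 → … returns to 10 after 4 steps, so 10 lies in a 4-cycle (1, 8, 7, 10).
On a 4-cycle, π^4 is the identity, so π^18 = π^2 there (18 ≡ 2 mod 4).
Stepping 2 places around the cycle: 10 → 1 → 8.

8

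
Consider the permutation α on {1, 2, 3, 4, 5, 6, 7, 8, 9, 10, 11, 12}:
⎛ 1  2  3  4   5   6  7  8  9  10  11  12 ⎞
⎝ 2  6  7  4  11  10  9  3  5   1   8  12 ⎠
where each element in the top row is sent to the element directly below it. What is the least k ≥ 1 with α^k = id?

The disjoint-cycle form of α has cycle lengths 6, 4, 1, 1.
Since disjoint cycles commute, ord(α) = lcm(6, 4) = 12.

12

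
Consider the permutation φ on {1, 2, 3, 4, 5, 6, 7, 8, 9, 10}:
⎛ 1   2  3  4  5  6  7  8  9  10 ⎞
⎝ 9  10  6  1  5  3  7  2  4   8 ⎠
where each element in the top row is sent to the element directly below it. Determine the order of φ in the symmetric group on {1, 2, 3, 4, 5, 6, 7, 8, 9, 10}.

The disjoint-cycle form of φ has cycle lengths 3, 3, 2, 1, 1.
Since disjoint cycles commute, ord(φ) = lcm(3, 3, 2) = 6.

6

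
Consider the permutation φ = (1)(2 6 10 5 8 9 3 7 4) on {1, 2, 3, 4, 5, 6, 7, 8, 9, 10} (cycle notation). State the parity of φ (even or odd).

even

The cycle lengths are 9, 1.
A cycle is odd iff its length is even; φ has 0 even-length cycles, so sgn(φ) = (−1)^0 and φ is even.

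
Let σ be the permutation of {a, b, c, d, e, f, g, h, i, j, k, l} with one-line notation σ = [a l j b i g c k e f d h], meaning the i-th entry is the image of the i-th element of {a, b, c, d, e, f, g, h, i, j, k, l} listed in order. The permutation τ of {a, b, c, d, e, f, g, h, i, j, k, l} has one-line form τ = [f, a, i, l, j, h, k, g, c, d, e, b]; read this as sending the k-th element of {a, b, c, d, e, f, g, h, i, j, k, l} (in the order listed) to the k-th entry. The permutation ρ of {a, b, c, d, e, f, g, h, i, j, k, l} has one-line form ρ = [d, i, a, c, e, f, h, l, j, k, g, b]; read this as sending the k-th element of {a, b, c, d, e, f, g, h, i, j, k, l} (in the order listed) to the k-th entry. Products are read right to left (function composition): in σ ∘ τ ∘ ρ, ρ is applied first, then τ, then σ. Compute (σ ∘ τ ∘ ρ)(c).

g

(σ ∘ τ ∘ ρ)(c) = σ(τ(ρ(c))). ρ(c) = a, then τ(a) = f, then σ(f) = g, so the result is g.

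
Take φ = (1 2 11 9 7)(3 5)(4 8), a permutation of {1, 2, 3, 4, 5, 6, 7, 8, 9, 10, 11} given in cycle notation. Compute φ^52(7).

7 lies in the 5-cycle (1 2 11 9 7).
On a 5-cycle, φ^5 is the identity, so φ^52 = φ^2 there (52 ≡ 2 mod 5).
Advancing 2 steps from 7: 7 → 1 → 2.

2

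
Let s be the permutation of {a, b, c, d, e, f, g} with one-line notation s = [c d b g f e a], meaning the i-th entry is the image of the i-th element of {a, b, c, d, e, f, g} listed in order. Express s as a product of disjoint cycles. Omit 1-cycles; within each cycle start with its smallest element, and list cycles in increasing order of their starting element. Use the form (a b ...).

(a c b d g)(e f)

From a: a → c → b → d → g → a, closing the cycle (a c b d g).
Continuing from each remaining unvisited element yields (a c b d g)(e f).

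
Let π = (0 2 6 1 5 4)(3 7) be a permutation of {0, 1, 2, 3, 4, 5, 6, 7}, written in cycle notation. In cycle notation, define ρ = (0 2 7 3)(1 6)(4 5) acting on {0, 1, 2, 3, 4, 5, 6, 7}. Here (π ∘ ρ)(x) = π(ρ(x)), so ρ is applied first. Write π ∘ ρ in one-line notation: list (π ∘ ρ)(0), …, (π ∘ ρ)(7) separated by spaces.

6 1 3 2 4 0 5 7

(π ∘ ρ)(x) = π(ρ(x)). Computing each image: π(ρ(0)) = π(2) = 6, π(ρ(1)) = π(6) = 1, π(ρ(2)) = π(7) = 3, π(ρ(3)) = π(0) = 2, π(ρ(4)) = π(5) = 4, π(ρ(5)) = π(4) = 0, π(ρ(6)) = π(1) = 5, π(ρ(7)) = π(3) = 7.
Hence π ∘ ρ = [6 1 3 2 4 0 5 7].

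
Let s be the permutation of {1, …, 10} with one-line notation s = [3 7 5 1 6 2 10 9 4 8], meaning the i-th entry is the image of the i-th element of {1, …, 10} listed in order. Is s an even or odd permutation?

odd

In disjoint-cycle form the cycle lengths are 10.
A cycle of length ℓ contributes ℓ−1 transpositions, so s is a product of 9 transpositions — odd.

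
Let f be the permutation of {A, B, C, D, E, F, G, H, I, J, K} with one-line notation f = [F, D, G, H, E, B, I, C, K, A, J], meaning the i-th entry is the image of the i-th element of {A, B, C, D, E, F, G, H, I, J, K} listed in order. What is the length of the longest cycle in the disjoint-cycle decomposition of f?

Decomposing into disjoint cycles gives (A F B D H C G I K J); the longest has length 10.

10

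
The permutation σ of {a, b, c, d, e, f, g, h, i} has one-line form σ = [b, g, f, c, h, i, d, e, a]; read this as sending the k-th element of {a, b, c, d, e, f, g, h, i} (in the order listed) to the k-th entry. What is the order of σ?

The disjoint-cycle form of σ has cycle lengths 7, 2.
The order is lcm(7, 2) = 14.

14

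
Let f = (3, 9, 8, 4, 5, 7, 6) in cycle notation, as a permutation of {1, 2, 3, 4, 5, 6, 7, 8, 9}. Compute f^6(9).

3

9 lies in the 7-cycle (3, 9, 8, 4, 5, 7, 6).
Stepping 6 places around the cycle: 9 → 8 → 4 → 5 → 7 → 6 → 3.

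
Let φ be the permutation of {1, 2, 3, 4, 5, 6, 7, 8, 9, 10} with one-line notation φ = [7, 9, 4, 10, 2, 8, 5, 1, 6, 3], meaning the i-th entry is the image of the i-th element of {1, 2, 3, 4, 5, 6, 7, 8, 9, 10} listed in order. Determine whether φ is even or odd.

In disjoint-cycle form the cycle lengths are 7, 3.
A cycle of length ℓ contributes ℓ−1 transpositions, so φ is a product of 6 + 2 = 8 transpositions — even.

even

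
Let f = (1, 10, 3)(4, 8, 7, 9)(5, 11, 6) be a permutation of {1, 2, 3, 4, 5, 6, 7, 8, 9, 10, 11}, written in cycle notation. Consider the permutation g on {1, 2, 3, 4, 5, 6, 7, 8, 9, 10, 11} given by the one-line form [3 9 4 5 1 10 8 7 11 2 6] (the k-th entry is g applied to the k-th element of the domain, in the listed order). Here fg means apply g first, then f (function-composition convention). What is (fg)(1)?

1

g(1) = 3, then f(3) = 1; composing gives (fg)(1) = 1.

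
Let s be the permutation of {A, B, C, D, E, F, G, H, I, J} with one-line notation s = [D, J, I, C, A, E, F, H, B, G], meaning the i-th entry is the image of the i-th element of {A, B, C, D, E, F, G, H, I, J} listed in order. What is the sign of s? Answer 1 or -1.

In disjoint-cycle form the cycle lengths are 9, 1.
A cycle is odd iff its length is even; s has 0 even-length cycles, so sgn(s) = (−1)^0 and s is even.

1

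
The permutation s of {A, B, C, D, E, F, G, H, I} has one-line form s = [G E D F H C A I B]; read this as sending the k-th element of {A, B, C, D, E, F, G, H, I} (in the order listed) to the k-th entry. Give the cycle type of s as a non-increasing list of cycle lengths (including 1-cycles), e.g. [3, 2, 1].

The disjoint cycles are (A G)(B E H I)(C D F), with lengths 4, 3, 2 in non-increasing order.

[4, 3, 2]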